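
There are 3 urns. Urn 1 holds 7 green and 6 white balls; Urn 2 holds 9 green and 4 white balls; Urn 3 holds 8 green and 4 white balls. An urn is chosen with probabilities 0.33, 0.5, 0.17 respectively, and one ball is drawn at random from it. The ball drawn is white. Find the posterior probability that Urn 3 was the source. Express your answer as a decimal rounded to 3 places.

P(white|Urn 1) = 0.4615; P(white|Urn 2) = 0.3077; P(white|Urn 3) = 0.3333.
Prior × likelihood for each source: 0.33·0.4615=0.1523, 0.5·0.3077=0.1538, 0.17·0.3333=0.05667. Summing gives P(white) = 0.36282.
P(Urn 3 | white) = 0.05667 / 0.36282 = 0.156.

Posterior probability ≈ 0.156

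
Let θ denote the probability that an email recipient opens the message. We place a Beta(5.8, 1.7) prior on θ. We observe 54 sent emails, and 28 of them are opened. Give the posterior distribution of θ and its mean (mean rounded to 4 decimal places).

The binomial likelihood is conjugate to the Beta prior: with 28 successes and 26 failures, the posterior is Beta(5.8+28, 1.7+26) = Beta(33.8, 27.7).
Posterior mean = α/(α+β) = 33.8/61.5 = 0.5496.

Posterior: Beta(33.8, 27.7); mean ≈ 0.5496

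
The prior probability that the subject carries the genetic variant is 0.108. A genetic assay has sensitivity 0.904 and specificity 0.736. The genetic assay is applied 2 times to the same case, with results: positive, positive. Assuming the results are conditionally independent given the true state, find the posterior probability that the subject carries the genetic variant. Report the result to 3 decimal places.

Posterior P(H) ≈ 0.587

Let H be the event that the subject carries the genetic variant; start with P(H) = 0.108. P('positive'|H) = 0.904, P('positive'|¬H) = 0.264.
Update on result 1 ('positive'): P(H) ← 0.904·0.1080 / (0.904·0.1080 + 0.264·0.8920) = 0.097632/0.33312 = 0.2931.
Update on result 2 ('positive'): P(H) ← 0.904·0.2931 / (0.904·0.2931 + 0.264·0.7069) = 0.26495/0.45157 = 0.5867.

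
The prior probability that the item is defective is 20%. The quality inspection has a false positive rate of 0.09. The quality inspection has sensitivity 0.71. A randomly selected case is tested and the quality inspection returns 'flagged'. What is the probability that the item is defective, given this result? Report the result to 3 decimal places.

Write H for 'the item is defective'. Prior odds H:¬H = 0.2/0.8 = 0.25000. For the 'flagged' outcome, the likelihood ratio is 0.71/0.09 = 7.8889.
Posterior odds = 0.25000 × 7.8889 = 1.9722, so P(H|E) = 1.9722/(1+1.9722) = 0.664.

P(H | E) ≈ 0.664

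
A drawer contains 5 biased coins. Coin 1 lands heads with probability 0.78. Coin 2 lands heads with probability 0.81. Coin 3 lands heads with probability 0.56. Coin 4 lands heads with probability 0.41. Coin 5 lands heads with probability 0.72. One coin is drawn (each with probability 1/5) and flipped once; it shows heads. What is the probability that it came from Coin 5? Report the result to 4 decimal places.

Tabulate prior·likelihood by source: [1] prior 0.2, lik 0.78, product 0.1560; [2] prior 0.2, lik 0.81, product 0.1620; [3] prior 0.2, lik 0.56, product 0.1120; [4] prior 0.2, lik 0.41, product 0.08200; [5] prior 0.2, lik 0.72, product 0.1440.
Normalizing constant = 0.65600; the posterior for Coin 5 is its product over the sum, 0.1440/0.65600 = 0.2195.

Posterior probability ≈ 0.2195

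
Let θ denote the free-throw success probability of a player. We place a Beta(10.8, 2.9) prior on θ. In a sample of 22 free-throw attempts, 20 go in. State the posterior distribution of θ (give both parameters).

Observing 20 successes and 2 failures updates Beta(10.8, 2.9) by adding the success and failure counts to the two shape parameters: α = 10.8+20 = 30.8, β = 2.9+2 = 4.9.

Posterior: Beta(30.8, 4.9)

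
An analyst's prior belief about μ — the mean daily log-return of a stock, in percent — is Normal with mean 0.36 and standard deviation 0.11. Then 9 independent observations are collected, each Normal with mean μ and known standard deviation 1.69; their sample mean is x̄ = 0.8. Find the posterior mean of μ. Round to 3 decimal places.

Posterior mean ≈ 0.376

With known σ, the Normal prior is conjugate. Weight on the data is w = (n/σ²)/(n/σ² + 1/τ₀²) = 3.15115/(3.15115+82.6446) = 0.036728.
Posterior mean = w·x̄ + (1−w)·μ₀ = 0.036728·0.8 + 0.96327·0.36 = 0.376.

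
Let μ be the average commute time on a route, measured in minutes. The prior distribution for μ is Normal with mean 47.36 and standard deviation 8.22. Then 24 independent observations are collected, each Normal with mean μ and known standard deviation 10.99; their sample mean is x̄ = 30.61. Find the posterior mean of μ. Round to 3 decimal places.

With known σ, the Normal prior is conjugate. Weight on the data is w = (n/σ²)/(n/σ² + 1/τ₀²) = 0.198708/(0.198708+0.0147998) = 0.93068.
Posterior mean = w·x̄ + (1−w)·μ₀ = 0.93068·30.61 + 0.069317·47.36 = 31.771.

Posterior mean ≈ 31.771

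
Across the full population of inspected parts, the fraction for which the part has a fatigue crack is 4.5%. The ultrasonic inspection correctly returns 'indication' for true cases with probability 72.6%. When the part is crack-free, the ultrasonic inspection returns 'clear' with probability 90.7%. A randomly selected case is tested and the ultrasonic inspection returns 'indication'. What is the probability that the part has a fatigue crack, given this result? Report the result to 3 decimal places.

Write H for 'the part has a fatigue crack'. Prior odds H:¬H = 0.045/0.955 = 0.047120. For the 'indication' outcome, the likelihood ratio is 0.726/0.093 = 7.8065.
Posterior odds = 0.047120 × 7.8065 = 0.36784, so P(H|E) = 0.36784/(1+0.36784) = 0.269.

P(H | E) ≈ 0.269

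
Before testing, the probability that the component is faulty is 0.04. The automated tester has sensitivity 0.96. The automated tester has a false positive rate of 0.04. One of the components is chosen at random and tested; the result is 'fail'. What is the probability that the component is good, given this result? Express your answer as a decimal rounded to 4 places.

Let H be the event that the component is faulty. P(H) = 0.04, so P(¬H) = 0.96. With E the 'fail' result, P(E|H) = 0.96 and P(E|¬H) = 0.04.
P(E) = 0.96·0.04 + 0.04·0.96 = 0.038400 + 0.038400 = 0.076800.
By Bayes' theorem, P(H|E) = 0.038400 / 0.076800 = 0.5000. Hence P(¬H|E) = 1 − 0.5000 = 0.5000.

P(¬H | E) ≈ 0.5000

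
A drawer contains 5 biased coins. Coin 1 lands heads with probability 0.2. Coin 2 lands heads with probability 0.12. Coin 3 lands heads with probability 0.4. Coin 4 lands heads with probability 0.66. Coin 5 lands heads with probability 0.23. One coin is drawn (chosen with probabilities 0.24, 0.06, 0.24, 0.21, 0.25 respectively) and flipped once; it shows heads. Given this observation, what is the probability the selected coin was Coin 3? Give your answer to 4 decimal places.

Tabulate prior·likelihood by source: [1] prior 0.24, lik 0.2, product 0.04800; [2] prior 0.06, lik 0.12, product 0.007200; [3] prior 0.24, lik 0.4, product 0.09600; [4] prior 0.21, lik 0.66, product 0.1386; [5] prior 0.25, lik 0.23, product 0.05750.
Normalizing constant = 0.34730; the posterior for Coin 3 is its product over the sum, 0.09600/0.34730 = 0.2764.

Posterior probability ≈ 0.2764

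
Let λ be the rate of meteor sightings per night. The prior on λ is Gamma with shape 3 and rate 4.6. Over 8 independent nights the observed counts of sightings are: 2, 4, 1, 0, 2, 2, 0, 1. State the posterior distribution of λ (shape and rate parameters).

Total count ∑xᵢ = 12 over n = 8 nights.
Gamma is conjugate to the Poisson likelihood: posterior is Gamma(shape = 3+12 = 15, rate = 4.6+8 = 12.6).

Posterior: Gamma(shape=15, rate=12.6)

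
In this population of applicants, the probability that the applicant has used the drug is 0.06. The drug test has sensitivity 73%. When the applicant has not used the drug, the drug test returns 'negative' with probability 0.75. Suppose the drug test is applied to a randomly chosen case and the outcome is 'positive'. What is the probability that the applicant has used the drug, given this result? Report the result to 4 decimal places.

Let H be the event that the applicant has used the drug. P(H) = 0.06, so P(¬H) = 0.94. With E the 'positive' result, P(E|H) = 0.73 and P(E|¬H) = 0.25.
P(E) = 0.73·0.06 + 0.25·0.94 = 0.043800 + 0.23500 = 0.27880.
By Bayes' theorem, P(H|E) = 0.043800 / 0.27880 = 0.1571.

P(H | E) ≈ 0.1571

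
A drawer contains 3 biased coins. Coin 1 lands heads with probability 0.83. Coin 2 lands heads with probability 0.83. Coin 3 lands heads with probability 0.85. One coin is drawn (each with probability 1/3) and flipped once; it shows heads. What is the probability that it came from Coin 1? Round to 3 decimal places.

P(heads|C1) = 0.83; P(heads|C2) = 0.83; P(heads|C3) = 0.85.
Prior × likelihood for each source: 0.333333·0.83=0.2767, 0.333333·0.83=0.2767, 0.333333·0.85=0.2833. Summing gives P(heads) = 0.83667.
P(Coin 1 | heads) = 0.2767 / 0.83667 = 0.331.

Posterior probability ≈ 0.331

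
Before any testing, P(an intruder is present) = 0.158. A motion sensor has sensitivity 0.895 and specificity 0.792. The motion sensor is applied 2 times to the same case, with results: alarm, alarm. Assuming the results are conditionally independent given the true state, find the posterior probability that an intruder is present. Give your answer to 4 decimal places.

Posterior P(H) ≈ 0.7765

With H the event that an intruder is present, the joint likelihood of the observed sequence is P(data|H) = 0.895·0.895 = 0.80102 and P(data|¬H) = 0.208·0.208 = 0.043264.
Bayes: P(H|data) = 0.158·0.80102 / (0.158·0.80102 + 0.842·0.043264) = 0.12656/0.16299 = 0.7765.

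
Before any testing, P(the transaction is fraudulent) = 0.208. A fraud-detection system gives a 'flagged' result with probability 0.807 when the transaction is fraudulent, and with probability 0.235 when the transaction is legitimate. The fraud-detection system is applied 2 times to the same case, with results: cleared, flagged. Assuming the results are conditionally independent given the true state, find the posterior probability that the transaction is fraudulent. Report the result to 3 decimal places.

With H the event that the transaction is fraudulent, the joint likelihood of the observed sequence is P(data|H) = 0.193·0.807 = 0.15575 and P(data|¬H) = 0.765·0.235 = 0.17977.
Bayes: P(H|data) = 0.208·0.15575 / (0.208·0.15575 + 0.792·0.17977) = 0.032396/0.17478 = 0.1854.

Posterior P(H) ≈ 0.185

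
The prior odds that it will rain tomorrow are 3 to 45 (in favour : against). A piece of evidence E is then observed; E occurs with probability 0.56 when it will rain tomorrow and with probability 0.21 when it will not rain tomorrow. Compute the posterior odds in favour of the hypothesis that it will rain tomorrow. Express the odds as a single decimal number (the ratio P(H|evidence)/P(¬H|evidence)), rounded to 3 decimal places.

Posterior odds ≈ 0.178

Prior odds = 3/45 = 0.066667.
Likelihood ratio for E = 0.56/0.21 = 2.6667.
Posterior odds = prior odds × LR = 0.17778.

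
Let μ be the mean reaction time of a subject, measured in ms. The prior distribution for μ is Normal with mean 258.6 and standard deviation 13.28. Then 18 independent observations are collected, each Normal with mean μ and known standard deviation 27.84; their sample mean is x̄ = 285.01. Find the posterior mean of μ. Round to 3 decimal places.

With known σ, the Normal prior is conjugate. Weight on the data is w = (n/σ²)/(n/σ² + 1/τ₀²) = 0.0232238/(0.0232238+0.00567027) = 0.80376.
Posterior mean = w·x̄ + (1−w)·μ₀ = 0.80376·285.01 + 0.19624·258.6 = 279.827.

Posterior mean ≈ 279.827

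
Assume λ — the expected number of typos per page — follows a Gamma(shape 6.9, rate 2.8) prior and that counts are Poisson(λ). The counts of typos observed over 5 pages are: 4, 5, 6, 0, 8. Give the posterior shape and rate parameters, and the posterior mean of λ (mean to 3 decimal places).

Posterior: Gamma(shape=29.9, rate=7.8); mean ≈ 3.833

The Poisson likelihood adds the total count to the shape and the number of exposure periods to the rate. Here ∑xᵢ = 23 and n = 5, so shape 6.9→29.9 and rate 2.8→7.8.
E[λ | data] = 29.9/7.8 = 3.833.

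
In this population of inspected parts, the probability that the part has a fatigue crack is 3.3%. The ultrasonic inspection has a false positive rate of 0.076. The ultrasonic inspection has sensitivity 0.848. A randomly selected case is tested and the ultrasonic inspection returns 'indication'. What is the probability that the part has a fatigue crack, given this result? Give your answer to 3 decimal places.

P(H | E) ≈ 0.276

Write H for 'the part has a fatigue crack'. Prior odds H:¬H = 0.033/0.967 = 0.034126. For the 'indication' outcome, the likelihood ratio is 0.848/0.076 = 11.158.
Posterior odds = 0.034126 × 11.158 = 0.38078, so P(H|E) = 0.38078/(1+0.38078) = 0.276.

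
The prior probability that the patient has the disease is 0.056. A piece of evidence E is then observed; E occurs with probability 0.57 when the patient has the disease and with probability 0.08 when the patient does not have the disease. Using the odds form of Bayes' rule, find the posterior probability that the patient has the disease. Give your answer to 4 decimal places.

Posterior probability ≈ 0.2971

Prior odds = 0.056/(1−0.056) = 0.059322. In log-odds, ln(0.059322) = -2.8248.
Add log likelihood ratio: ln(7.1250) = 1.9636.
Posterior log-odds = -0.86116, so posterior odds = exp(-0.86116) = 0.42267. Converting, P(H|E) = 0.42267/1.4227 = 0.2971.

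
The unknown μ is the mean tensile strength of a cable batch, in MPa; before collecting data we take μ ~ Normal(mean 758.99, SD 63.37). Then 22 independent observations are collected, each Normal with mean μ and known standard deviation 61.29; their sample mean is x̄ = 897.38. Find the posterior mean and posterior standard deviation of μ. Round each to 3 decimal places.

Prior precision 1/τ₀² = 1/63.37² = 0.00024902; data precision n/σ² = 22/61.29² = 0.00585657.
Posterior precision = 0.00024902 + 0.00585657 = 0.00610559, giving posterior SD = 1/√0.00610559 = 12.798.
Posterior mean = (0.00024902·758.99 + 0.00585657·897.38) / 0.00610559 = 891.736.

Posterior mean ≈ 891.736; posterior SD ≈ 12.798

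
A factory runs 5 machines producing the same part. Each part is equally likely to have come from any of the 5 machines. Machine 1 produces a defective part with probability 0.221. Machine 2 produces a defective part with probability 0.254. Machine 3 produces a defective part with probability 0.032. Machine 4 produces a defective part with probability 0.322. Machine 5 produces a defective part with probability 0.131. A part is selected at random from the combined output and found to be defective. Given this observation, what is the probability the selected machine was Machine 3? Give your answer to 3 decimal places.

Tabulate prior·likelihood by source: [1] prior 0.2, lik 0.221, product 0.04420; [2] prior 0.2, lik 0.254, product 0.05080; [3] prior 0.2, lik 0.032, product 0.006400; [4] prior 0.2, lik 0.322, product 0.06440; [5] prior 0.2, lik 0.131, product 0.02620.
Normalizing constant = 0.19200; the posterior for Machine 3 is its product over the sum, 0.006400/0.19200 = 0.033.

Posterior probability ≈ 0.033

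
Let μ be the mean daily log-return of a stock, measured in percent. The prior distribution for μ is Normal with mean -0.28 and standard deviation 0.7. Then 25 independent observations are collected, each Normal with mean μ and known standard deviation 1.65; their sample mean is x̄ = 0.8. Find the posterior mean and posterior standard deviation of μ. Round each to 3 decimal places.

Prior precision 1/τ₀² = 1/0.7² = 2.04082; data precision n/σ² = 25/1.65² = 9.18274.
Posterior precision = 2.04082 + 9.18274 = 11.2236, giving posterior SD = 1/√11.2236 = 0.298.
Posterior mean = (2.04082·-0.28 + 9.18274·0.8) / 11.2236 = 0.604.

Posterior mean ≈ 0.604; posterior SD ≈ 0.298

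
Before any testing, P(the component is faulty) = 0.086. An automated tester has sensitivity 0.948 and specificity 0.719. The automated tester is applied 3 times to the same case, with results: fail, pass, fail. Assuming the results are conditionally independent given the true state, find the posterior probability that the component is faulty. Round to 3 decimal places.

Posterior P(H) ≈ 0.072

Let H be the event that the component is faulty; start with P(H) = 0.086. P('fail'|H) = 0.948, P('fail'|¬H) = 0.281.
Update on result 1 ('fail'): P(H) ← 0.948·0.0860 / (0.948·0.0860 + 0.281·0.9140) = 0.081528/0.33836 = 0.2409.
Update on result 2 ('pass'): P(H) ← 0.052·0.2409 / (0.052·0.2409 + 0.719·0.7591) = 0.012529/0.55829 = 0.0224.
Update on result 3 ('fail'): P(H) ← 0.948·0.0224 / (0.948·0.0224 + 0.281·0.9776) = 0.021275/0.29597 = 0.0719.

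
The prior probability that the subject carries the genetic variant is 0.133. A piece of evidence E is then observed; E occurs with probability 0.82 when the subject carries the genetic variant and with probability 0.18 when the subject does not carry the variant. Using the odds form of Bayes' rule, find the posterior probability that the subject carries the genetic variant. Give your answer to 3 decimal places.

Prior odds = 0.133/(1−0.133) = 0.15340. In log-odds, ln(0.15340) = -1.8747.
Add log likelihood ratio: ln(4.5556) = 1.5163.
Posterior log-odds = -0.35834, so posterior odds = exp(-0.35834) = 0.69883. Converting, P(H|E) = 0.69883/1.6988 = 0.411.

Posterior probability ≈ 0.411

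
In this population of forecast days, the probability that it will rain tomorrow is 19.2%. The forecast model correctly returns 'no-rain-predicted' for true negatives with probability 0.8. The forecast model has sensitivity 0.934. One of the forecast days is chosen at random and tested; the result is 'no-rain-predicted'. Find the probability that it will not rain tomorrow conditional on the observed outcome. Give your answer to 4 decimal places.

P(¬H | E) ≈ 0.9808

Write H for 'it will rain tomorrow'. Prior odds H:¬H = 0.192/0.808 = 0.23762. For the 'no-rain-predicted' outcome, the likelihood ratio is 0.066/0.8 = 0.082500.
Posterior odds = 0.23762 × 0.082500 = 0.019604, so P(H|E) = 0.019604/(1+0.019604) = 0.0192. Then P(¬H|E) = 1 − 0.0192 = 0.9808.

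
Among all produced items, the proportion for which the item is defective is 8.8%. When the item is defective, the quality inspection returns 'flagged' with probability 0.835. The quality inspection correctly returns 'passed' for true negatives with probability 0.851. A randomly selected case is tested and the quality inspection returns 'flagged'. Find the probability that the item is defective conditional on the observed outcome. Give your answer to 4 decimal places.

P(H | E) ≈ 0.3510

Write H for 'the item is defective'. Prior odds H:¬H = 0.088/0.912 = 0.096491. For the 'flagged' outcome, the likelihood ratio is 0.835/0.149 = 5.6040.
Posterior odds = 0.096491 × 5.6040 = 0.54074, so P(H|E) = 0.54074/(1+0.54074) = 0.3510.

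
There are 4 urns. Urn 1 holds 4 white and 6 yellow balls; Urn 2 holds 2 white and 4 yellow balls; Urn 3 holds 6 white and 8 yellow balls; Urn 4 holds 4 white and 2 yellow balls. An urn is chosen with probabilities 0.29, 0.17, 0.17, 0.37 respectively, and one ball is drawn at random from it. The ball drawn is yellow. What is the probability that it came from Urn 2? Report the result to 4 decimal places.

Posterior probability ≈ 0.2232

Tabulate prior·likelihood by source: [1] prior 0.29, lik 0.6, product 0.1740; [2] prior 0.17, lik 0.6667, product 0.1133; [3] prior 0.17, lik 0.5714, product 0.09714; [4] prior 0.37, lik 0.3333, product 0.1233.
Normalizing constant = 0.50781; the posterior for Urn 2 is its product over the sum, 0.1133/0.50781 = 0.2232.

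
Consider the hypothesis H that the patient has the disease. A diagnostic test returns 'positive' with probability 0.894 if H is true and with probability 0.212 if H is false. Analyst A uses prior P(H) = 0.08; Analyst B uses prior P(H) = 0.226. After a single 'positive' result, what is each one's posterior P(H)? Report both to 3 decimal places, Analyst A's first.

Analyst A: 0.268; Analyst B: 0.552

The likelihood ratio for a 'positive' result is 0.894/0.212 = 4.2170.
Analyst A: prior odds 0.08/0.92 = 0.086957; posterior odds 0.36669; posterior probability 0.268.
Analyst B: prior odds 0.226/0.774 = 0.29199; posterior odds 1.2313; posterior probability 0.552.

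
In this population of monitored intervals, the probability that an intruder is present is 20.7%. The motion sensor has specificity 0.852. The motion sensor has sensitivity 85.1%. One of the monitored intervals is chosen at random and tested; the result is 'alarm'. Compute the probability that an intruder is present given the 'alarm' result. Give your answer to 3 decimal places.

P(H | E) ≈ 0.600

Let H be the event that an intruder is present. P(H) = 0.207, so P(¬H) = 0.793. With E the 'alarm' result, P(E|H) = 0.851 and P(E|¬H) = 0.148.
P(E) = 0.851·0.207 + 0.148·0.793 = 0.17616 + 0.11736 = 0.29352.
By Bayes' theorem, P(H|E) = 0.17616 / 0.29352 = 0.600.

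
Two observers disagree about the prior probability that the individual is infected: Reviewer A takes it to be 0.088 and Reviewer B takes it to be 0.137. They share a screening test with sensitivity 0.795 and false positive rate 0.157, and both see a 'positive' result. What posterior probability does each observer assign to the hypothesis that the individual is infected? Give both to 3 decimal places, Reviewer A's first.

Reviewer A: 0.328; Reviewer B: 0.446

The likelihood ratio for a 'positive' result is 0.795/0.157 = 5.0637.
Reviewer A: prior odds 0.088/0.912 = 0.096491; posterior odds 0.48860; posterior probability 0.328.
Reviewer B: prior odds 0.137/0.863 = 0.15875; posterior odds 0.80385; posterior probability 0.446.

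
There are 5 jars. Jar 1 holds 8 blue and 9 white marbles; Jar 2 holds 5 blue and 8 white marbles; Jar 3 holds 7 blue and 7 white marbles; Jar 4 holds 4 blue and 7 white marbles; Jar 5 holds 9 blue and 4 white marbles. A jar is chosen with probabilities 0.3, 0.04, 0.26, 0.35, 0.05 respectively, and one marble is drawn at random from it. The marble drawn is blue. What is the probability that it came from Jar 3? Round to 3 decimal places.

Posterior probability ≈ 0.290

Tabulate prior·likelihood by source: [1] prior 0.3, lik 0.4706, product 0.1412; [2] prior 0.04, lik 0.3846, product 0.01538; [3] prior 0.26, lik 0.5, product 0.1300; [4] prior 0.35, lik 0.3636, product 0.1273; [5] prior 0.05, lik 0.6923, product 0.03462.
Normalizing constant = 0.44845; the posterior for Jar 3 is its product over the sum, 0.1300/0.44845 = 0.290.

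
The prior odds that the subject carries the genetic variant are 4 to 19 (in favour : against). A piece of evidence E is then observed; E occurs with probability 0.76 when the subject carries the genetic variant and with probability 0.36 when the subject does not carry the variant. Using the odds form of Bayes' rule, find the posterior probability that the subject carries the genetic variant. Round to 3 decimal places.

Prior odds = 4/19 = 0.21053.
Likelihood ratio for E = 0.76/0.36 = 2.1111.
Posterior odds = prior odds × LR = 0.44444.
Posterior probability = odds/(1+odds) = 0.44444/1.4444 = 0.308.

Posterior probability ≈ 0.308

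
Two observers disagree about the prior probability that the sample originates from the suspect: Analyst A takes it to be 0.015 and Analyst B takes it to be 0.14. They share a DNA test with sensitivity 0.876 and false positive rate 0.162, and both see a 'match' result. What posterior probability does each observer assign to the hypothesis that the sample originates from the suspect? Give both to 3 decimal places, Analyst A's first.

Analyst A: 0.076; Analyst B: 0.468

P('+'|H) = 0.876, P('+'|¬H) = 0.162.
Analyst A: numerator 0.876·0.015 = 0.013140; evidence = 0.013140+0.162·0.985 = 0.17271; posterior = 0.076.
Analyst B: numerator 0.876·0.14 = 0.12264; evidence = 0.12264+0.162·0.86 = 0.26196; posterior = 0.468.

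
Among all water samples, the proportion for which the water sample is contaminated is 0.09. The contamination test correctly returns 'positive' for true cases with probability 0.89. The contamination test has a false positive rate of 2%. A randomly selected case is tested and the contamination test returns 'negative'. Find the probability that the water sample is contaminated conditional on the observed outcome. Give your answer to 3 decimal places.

P(H | E) ≈ 0.011

Let H be the event that the water sample is contaminated. P(H) = 0.09, so P(¬H) = 0.91. With E the 'negative' result, P(E|H) = 0.11 and P(E|¬H) = 0.98.
P(E) = 0.11·0.09 + 0.98·0.91 = 0.0099000 + 0.89180 = 0.90170.
By Bayes' theorem, P(H|E) = 0.0099000 / 0.90170 = 0.011.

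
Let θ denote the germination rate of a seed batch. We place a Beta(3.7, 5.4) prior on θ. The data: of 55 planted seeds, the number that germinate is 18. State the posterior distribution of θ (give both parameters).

Observing 18 successes and 37 failures updates Beta(3.7, 5.4) by adding the success and failure counts to the two shape parameters: α = 3.7+18 = 21.7, β = 5.4+37 = 42.4.

Posterior: Beta(21.7, 42.4)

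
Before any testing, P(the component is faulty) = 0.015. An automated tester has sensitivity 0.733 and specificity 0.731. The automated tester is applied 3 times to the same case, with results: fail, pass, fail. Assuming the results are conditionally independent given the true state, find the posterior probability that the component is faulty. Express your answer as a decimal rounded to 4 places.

Let H be the event that the component is faulty; start with P(H) = 0.015. P('fail'|H) = 0.733, P('fail'|¬H) = 0.269.
Update on result 1 ('fail'): P(H) ← 0.733·0.0150 / (0.733·0.0150 + 0.269·0.9850) = 0.010995/0.27596 = 0.0398.
Update on result 2 ('pass'): P(H) ← 0.267·0.0398 / (0.267·0.0398 + 0.731·0.9602) = 0.010638/0.71251 = 0.0149.
Update on result 3 ('fail'): P(H) ← 0.733·0.0149 / (0.733·0.0149 + 0.269·0.9851) = 0.010944/0.27593 = 0.0397.

Posterior P(H) ≈ 0.0397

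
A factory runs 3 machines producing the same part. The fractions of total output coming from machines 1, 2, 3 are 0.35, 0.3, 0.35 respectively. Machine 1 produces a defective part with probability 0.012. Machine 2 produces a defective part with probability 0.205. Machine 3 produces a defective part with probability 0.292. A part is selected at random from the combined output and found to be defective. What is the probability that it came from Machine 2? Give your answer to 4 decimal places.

Posterior probability ≈ 0.3663

P(defective|M1) = 0.012; P(defective|M2) = 0.205; P(defective|M3) = 0.292.
Prior × likelihood for each source: 0.35·0.012=0.004200, 0.3·0.205=0.06150, 0.35·0.292=0.1022. Summing gives P(defective) = 0.16790.
P(Machine 2 | defective) = 0.06150 / 0.16790 = 0.3663.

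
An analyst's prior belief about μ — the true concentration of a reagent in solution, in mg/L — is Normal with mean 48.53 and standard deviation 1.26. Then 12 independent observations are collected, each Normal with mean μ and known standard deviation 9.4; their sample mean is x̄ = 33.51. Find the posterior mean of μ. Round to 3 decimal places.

Posterior mean ≈ 45.866

Prior precision 1/τ₀² = 1/1.26² = 0.629882; data precision n/σ² = 12/9.4² = 0.135808.
Posterior precision = 0.629882 + 0.135808 = 0.765690.
Posterior mean = (0.629882·48.53 + 0.135808·33.51) / 0.765690 = 45.866.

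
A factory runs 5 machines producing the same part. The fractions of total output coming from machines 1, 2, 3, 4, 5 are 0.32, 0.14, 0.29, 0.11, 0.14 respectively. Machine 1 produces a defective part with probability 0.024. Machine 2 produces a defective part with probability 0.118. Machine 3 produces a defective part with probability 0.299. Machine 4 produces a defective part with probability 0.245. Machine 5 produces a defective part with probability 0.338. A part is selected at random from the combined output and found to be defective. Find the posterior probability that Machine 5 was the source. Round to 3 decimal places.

Posterior probability ≈ 0.256

Tabulate prior·likelihood by source: [1] prior 0.32, lik 0.024, product 0.007680; [2] prior 0.14, lik 0.118, product 0.01652; [3] prior 0.29, lik 0.299, product 0.08671; [4] prior 0.11, lik 0.245, product 0.02695; [5] prior 0.14, lik 0.338, product 0.04732.
Normalizing constant = 0.18518; the posterior for Machine 5 is its product over the sum, 0.04732/0.18518 = 0.256.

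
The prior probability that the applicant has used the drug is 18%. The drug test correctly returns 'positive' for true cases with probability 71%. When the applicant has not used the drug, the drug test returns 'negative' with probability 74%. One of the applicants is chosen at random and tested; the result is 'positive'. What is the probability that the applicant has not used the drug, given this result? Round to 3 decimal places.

Let H be the event that the applicant has used the drug. P(H) = 0.18, so P(¬H) = 0.82. With E the 'positive' result, P(E|H) = 0.71 and P(E|¬H) = 0.26.
P(E) = 0.71·0.18 + 0.26·0.82 = 0.12780 + 0.21320 = 0.34100.
By Bayes' theorem, P(H|E) = 0.12780 / 0.34100 = 0.375. Hence P(¬H|E) = 1 − 0.375 = 0.625.

P(¬H | E) ≈ 0.625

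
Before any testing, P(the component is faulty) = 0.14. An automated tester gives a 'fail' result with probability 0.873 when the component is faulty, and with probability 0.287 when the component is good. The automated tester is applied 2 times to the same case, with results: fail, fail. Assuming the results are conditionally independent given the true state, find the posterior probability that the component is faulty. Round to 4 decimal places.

Posterior P(H) ≈ 0.6010

Let H be the event that the component is faulty; start with P(H) = 0.14. P('fail'|H) = 0.873, P('fail'|¬H) = 0.287.
Update on result 1 ('fail'): P(H) ← 0.873·0.1400 / (0.873·0.1400 + 0.287·0.8600) = 0.12222/0.36904 = 0.3312.
Update on result 2 ('fail'): P(H) ← 0.873·0.3312 / (0.873·0.3312 + 0.287·0.6688) = 0.28912/0.48107 = 0.6010.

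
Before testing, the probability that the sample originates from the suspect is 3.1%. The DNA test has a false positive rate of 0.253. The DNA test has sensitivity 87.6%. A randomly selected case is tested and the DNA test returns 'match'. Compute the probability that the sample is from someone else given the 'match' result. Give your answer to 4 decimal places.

P(¬H | E) ≈ 0.9003

Write H for 'the sample originates from the suspect'. Prior odds H:¬H = 0.031/0.969 = 0.031992. For the 'match' outcome, the likelihood ratio is 0.876/0.253 = 3.4625.
Posterior odds = 0.031992 × 3.4625 = 0.11077, so P(H|E) = 0.11077/(1+0.11077) = 0.0997. Then P(¬H|E) = 1 − 0.0997 = 0.9003.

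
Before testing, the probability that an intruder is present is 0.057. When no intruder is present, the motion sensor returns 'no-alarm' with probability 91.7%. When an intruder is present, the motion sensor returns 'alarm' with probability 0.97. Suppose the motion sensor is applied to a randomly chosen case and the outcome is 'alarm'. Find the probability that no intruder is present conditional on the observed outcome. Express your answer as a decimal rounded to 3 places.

Let H be the event that an intruder is present. P(H) = 0.057, so P(¬H) = 0.943. With E the 'alarm' result, P(E|H) = 0.97 and P(E|¬H) = 0.083.
P(E) = 0.97·0.057 + 0.083·0.943 = 0.055290 + 0.078269 = 0.13356.
By Bayes' theorem, P(H|E) = 0.055290 / 0.13356 = 0.414. Hence P(¬H|E) = 1 − 0.414 = 0.586.

P(¬H | E) ≈ 0.586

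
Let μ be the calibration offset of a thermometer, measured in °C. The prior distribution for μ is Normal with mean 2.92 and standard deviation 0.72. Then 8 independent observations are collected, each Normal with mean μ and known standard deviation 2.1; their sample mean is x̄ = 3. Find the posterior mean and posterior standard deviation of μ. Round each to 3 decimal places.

Posterior mean ≈ 2.959; posterior SD ≈ 0.517

Prior precision 1/τ₀² = 1/0.72² = 1.92901; data precision n/σ² = 8/2.1² = 1.81406.
Posterior precision = 1.92901 + 1.81406 = 3.74307, giving posterior SD = 1/√3.74307 = 0.517.
Posterior mean = (1.92901·2.92 + 1.81406·3) / 3.74307 = 2.959.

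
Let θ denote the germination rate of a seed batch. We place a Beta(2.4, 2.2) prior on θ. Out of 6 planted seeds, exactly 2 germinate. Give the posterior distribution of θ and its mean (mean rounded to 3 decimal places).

Posterior: Beta(4.4, 6.2); mean ≈ 0.415

The binomial likelihood is conjugate to the Beta prior: with 2 successes and 4 failures, the posterior is Beta(2.4+2, 2.2+4) = Beta(4.4, 6.2).
E[θ | data] = 4.4/(4.4+6.2) = 0.415.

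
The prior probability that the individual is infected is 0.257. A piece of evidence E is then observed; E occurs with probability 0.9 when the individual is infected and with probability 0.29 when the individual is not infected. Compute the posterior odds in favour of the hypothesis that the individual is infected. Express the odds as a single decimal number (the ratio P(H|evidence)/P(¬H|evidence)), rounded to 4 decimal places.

Prior odds = 0.257/(1−0.257) = 0.34590. In log-odds, ln(0.34590) = -1.0616.
Add log likelihood ratio: ln(3.1034) = 1.1325.
Posterior log-odds = 0.070894, so posterior odds = exp(0.070894) = 1.0735.

Posterior odds ≈ 1.0735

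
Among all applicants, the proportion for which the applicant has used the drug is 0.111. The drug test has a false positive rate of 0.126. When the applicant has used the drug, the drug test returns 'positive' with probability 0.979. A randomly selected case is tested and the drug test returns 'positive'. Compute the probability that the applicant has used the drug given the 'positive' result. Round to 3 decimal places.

P(H | E) ≈ 0.492

Write H for 'the applicant has used the drug'. Prior odds H:¬H = 0.111/0.889 = 0.12486. For the 'positive' outcome, the likelihood ratio is 0.979/0.126 = 7.7698.
Posterior odds = 0.12486 × 7.7698 = 0.97014, so P(H|E) = 0.97014/(1+0.97014) = 0.492.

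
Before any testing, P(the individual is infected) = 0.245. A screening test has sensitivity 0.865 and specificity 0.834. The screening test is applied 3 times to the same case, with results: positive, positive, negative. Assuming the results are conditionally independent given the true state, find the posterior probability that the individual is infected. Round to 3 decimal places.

With H the event that the individual is infected, the joint likelihood of the observed sequence is P(data|H) = 0.865·0.865·0.135 = 0.10101 and P(data|¬H) = 0.166·0.166·0.834 = 0.022982.
Bayes: P(H|data) = 0.245·0.10101 / (0.245·0.10101 + 0.755·0.022982) = 0.024748/0.042099 = 0.5878.

Posterior P(H) ≈ 0.588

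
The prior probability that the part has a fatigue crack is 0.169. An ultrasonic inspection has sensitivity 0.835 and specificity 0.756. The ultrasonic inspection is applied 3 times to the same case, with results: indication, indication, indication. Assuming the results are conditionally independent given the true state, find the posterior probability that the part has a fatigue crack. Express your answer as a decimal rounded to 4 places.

With H the event that the part has a fatigue crack, the joint likelihood of the observed sequence is P(data|H) = 0.835·0.835·0.835 = 0.58218 and P(data|¬H) = 0.244·0.244·0.244 = 0.014527.
Bayes: P(H|data) = 0.169·0.58218 / (0.169·0.58218 + 0.831·0.014527) = 0.098389/0.11046 = 0.8907.

Posterior P(H) ≈ 0.8907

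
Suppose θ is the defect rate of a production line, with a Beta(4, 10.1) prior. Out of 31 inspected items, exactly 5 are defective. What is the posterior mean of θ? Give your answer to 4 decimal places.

Posterior mean ≈ 0.1996

The binomial likelihood is conjugate to the Beta prior: with 5 successes and 26 failures, the posterior is Beta(4+5, 10.1+26) = Beta(9, 36.1).
E[θ | data] = 9/(9+36.1) = 0.1996.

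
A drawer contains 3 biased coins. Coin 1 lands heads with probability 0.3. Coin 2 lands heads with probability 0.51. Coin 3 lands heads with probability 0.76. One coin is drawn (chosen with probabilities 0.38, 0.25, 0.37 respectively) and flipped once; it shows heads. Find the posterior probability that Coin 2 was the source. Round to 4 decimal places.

Posterior probability ≈ 0.2439

P(heads|C1) = 0.3; P(heads|C2) = 0.51; P(heads|C3) = 0.76.
Prior × likelihood for each source: 0.38·0.3=0.1140, 0.25·0.51=0.1275, 0.37·0.76=0.2812. Summing gives P(heads) = 0.52270.
P(Coin 2 | heads) = 0.1275 / 0.52270 = 0.2439.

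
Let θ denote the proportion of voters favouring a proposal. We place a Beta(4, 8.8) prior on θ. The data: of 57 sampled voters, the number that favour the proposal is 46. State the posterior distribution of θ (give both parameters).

The binomial likelihood is conjugate to the Beta prior: with 46 successes and 11 failures, the posterior is Beta(4+46, 8.8+11) = Beta(50, 19.8).

Posterior: Beta(50, 19.8)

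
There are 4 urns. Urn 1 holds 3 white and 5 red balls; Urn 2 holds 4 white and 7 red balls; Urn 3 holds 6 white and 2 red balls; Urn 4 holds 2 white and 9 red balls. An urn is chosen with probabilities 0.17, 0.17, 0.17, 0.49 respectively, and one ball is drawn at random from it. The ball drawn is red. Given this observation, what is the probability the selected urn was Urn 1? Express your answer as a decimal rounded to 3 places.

Posterior probability ≈ 0.162

P(red|Urn 1) = 0.625; P(red|Urn 2) = 0.6364; P(red|Urn 3) = 0.25; P(red|Urn 4) = 0.8182.
Prior × likelihood for each source: 0.17·0.625=0.1063, 0.17·0.6364=0.1082, 0.17·0.25=0.04250, 0.49·0.8182=0.4009. Summing gives P(red) = 0.65784.
P(Urn 1 | red) = 0.1063 / 0.65784 = 0.162.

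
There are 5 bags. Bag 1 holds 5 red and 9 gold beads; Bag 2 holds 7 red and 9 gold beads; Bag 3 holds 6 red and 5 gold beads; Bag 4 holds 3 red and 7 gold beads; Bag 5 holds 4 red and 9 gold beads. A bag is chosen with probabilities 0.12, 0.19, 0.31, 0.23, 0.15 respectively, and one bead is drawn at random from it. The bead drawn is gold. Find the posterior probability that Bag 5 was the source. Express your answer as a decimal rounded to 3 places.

Posterior probability ≈ 0.176

P(gold|Bag 1) = 0.6429; P(gold|Bag 2) = 0.5625; P(gold|Bag 3) = 0.4545; P(gold|Bag 4) = 0.7; P(gold|Bag 5) = 0.6923.
Prior × likelihood for each source: 0.12·0.6429=0.07714, 0.19·0.5625=0.1069, 0.31·0.4545=0.1409, 0.23·0.7=0.1610, 0.15·0.6923=0.1038. Summing gives P(gold) = 0.58977.
P(Bag 5 | gold) = 0.1038 / 0.58977 = 0.176.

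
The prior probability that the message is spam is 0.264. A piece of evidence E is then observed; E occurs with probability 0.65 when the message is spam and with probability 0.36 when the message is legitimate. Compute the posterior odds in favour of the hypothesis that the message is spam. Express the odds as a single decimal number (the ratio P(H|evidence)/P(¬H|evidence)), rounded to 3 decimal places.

Prior odds = 0.264/(1−0.264) = 0.35870. In log-odds, ln(0.35870) = -1.0253.
Add log likelihood ratio: ln(1.8056) = 0.59087.
Posterior log-odds = -0.43441, so posterior odds = exp(-0.43441) = 0.64764.

Posterior odds ≈ 0.648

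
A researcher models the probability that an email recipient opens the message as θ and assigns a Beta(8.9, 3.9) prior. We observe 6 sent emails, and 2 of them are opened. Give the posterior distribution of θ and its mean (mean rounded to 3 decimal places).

Posterior: Beta(10.9, 7.9); mean ≈ 0.580

Observing 2 successes and 4 failures updates Beta(8.9, 3.9) by adding the success and failure counts to the two shape parameters: α = 8.9+2 = 10.9, β = 3.9+4 = 7.9.
E[θ | data] = 10.9/(10.9+7.9) = 0.580.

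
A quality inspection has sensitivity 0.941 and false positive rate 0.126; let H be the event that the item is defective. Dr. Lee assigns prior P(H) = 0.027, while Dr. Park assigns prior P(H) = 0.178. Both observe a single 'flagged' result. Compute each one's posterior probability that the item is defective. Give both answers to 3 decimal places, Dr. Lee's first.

Dr. Lee: 0.172; Dr. Park: 0.618

P('+'|H) = 0.941, P('+'|¬H) = 0.126.
Dr. Lee: numerator 0.941·0.027 = 0.025407; evidence = 0.025407+0.126·0.973 = 0.14800; posterior = 0.172.
Dr. Park: numerator 0.941·0.178 = 0.16750; evidence = 0.16750+0.126·0.822 = 0.27107; posterior = 0.618.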